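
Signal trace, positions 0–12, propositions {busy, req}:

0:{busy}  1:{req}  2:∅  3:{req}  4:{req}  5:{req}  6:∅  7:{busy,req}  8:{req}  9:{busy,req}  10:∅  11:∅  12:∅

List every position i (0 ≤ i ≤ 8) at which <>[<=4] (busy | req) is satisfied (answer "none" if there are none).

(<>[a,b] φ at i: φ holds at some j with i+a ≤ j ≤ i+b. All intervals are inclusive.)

0, 1, 2, 3, 4, 5, 6, 7, 8

Evaluate at each i in [0,8]:
  i=0: ✓ (witness j=0)
  i=1: ✓ (witness j=1)
  i=2: ✓ (witness j=3)
  i=3: ✓ (witness j=3)
  i=4: ✓ (witness j=4)
  i=5: ✓ (witness j=5)
  i=6: ✓ (witness j=7)
  i=7: ✓ (witness j=7)
  i=8: ✓ (witness j=8)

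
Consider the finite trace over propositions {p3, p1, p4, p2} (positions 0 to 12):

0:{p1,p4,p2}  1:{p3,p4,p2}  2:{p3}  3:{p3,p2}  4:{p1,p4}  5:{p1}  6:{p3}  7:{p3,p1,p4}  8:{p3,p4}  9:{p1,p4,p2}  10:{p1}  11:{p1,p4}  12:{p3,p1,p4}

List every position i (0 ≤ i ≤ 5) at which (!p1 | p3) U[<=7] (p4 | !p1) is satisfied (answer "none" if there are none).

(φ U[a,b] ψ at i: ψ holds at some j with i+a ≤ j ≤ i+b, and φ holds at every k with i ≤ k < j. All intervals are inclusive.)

Evaluate at each i in [0,5]:
  i=0: ✓ (rhs at j=0)
  i=1: ✓ (rhs at j=1)
  i=2: ✓ (rhs at j=2)
  i=3: ✓ (rhs at j=3)
  i=4: ✓ (rhs at j=4)
  i=5: ✗ (lhs fails at k=5 before rhs at j=6)

0, 1, 2, 3, 4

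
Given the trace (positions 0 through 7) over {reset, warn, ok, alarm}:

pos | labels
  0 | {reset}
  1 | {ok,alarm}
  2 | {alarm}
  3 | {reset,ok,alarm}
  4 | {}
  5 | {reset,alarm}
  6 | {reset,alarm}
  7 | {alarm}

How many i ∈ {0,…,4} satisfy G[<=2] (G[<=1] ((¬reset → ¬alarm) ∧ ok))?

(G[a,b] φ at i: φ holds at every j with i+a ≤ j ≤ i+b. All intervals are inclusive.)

0

Evaluate at each i in [0,4]:
  i=0: ✗ (fails at j=0)
  i=1: ✗ (fails at j=1)
  i=2: ✗ (fails at j=2)
  i=3: ✗ (fails at j=3)
  i=4: ✗ (fails at j=4)
Positions where it holds: {} → 0.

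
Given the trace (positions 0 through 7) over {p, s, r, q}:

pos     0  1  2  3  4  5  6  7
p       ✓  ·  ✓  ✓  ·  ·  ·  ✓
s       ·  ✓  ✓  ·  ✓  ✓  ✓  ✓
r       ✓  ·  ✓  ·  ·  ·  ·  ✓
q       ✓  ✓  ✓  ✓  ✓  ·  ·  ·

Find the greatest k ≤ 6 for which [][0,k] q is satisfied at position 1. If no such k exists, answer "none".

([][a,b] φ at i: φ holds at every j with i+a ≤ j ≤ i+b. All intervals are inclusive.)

q must hold from j=1 onward; find where it first fails.
  j=1: holds
  j=2: holds
  j=3: holds
  j=4: holds
  j=5: fails
Holds on [1,4], so largest k = 3.

3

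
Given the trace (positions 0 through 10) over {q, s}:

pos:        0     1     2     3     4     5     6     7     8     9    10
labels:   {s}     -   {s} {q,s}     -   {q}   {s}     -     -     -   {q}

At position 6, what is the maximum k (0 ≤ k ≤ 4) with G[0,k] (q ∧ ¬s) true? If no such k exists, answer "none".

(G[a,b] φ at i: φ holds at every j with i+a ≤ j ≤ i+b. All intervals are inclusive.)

(q ∧ ¬s) must hold from j=6 onward; find where it first fails.
  j=6: fails → no k works.

none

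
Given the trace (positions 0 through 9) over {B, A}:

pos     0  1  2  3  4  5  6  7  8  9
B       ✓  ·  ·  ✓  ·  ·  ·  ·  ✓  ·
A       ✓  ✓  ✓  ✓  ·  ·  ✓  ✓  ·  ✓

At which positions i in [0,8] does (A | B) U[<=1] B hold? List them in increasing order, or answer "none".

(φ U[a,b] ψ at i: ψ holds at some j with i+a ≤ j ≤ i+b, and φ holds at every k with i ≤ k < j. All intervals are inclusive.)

0, 2, 3, 7, 8

Evaluate at each i in [0,8]:
  i=0: ✓ (rhs at j=0)
  i=1: ✗ (no rhs in [1,2])
  i=2: ✓ (rhs at j=3; lhs holds on [2,2])
  i=3: ✓ (rhs at j=3)
  i=4: ✗ (no rhs in [4,5])
  i=5: ✗ (no rhs in [5,6])
  i=6: ✗ (no rhs in [6,7])
  i=7: ✓ (rhs at j=8; lhs holds on [7,7])
  i=8: ✓ (rhs at j=8)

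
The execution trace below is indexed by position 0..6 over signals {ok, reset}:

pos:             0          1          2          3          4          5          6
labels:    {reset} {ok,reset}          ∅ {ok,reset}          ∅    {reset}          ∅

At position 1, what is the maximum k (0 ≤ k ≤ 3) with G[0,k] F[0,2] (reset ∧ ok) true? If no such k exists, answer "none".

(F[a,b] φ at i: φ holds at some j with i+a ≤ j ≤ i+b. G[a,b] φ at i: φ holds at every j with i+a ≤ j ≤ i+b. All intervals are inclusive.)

F[0,2] (reset ∧ ok) must hold from j=1 onward; find where it first fails.
  j=1: holds
  j=2: holds
  j=3: holds
  j=4: fails
Holds on [1,3], so largest k = 2.

2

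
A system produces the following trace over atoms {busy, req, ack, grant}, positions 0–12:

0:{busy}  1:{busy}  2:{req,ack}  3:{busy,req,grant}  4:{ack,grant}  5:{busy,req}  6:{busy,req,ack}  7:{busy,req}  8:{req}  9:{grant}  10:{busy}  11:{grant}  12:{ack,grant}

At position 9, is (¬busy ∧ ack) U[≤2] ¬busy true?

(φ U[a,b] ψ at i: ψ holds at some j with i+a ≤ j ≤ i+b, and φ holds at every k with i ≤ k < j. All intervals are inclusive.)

Holds

Need some j in [9,11] with ¬busy, and (¬busy ∧ ack) at every k in [9,j-1].
  j=9: ¬busy holds; no prefix to check → satisfied.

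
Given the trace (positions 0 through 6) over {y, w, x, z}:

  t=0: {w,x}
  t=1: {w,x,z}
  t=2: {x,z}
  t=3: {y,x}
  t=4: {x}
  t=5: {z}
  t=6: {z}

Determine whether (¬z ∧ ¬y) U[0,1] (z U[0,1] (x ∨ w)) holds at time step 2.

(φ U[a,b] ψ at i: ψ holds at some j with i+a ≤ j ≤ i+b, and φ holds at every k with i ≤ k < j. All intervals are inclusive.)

Need some j in [2,3] with (z U[0,1] (x ∨ w)), and (¬z ∧ ¬y) at every k in [2,j-1].
  j=2: (z U[0,1] (x ∨ w)) holds; no prefix to check → satisfied.

Yes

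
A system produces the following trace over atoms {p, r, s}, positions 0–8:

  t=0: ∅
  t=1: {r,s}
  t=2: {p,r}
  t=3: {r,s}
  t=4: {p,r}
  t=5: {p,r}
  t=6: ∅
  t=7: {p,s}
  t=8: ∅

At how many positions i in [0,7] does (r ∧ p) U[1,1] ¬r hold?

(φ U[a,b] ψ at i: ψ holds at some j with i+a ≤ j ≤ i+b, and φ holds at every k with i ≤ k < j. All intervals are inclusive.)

1

Evaluate at each i in [0,7]:
  i=0: ✗ (no rhs in [1,1])
  i=1: ✗ (no rhs in [2,2])
  i=2: ✗ (no rhs in [3,3])
  i=3: ✗ (no rhs in [4,4])
  i=4: ✗ (no rhs in [5,5])
  i=5: ✓ (rhs at j=6; lhs holds on [5,5])
  i=6: ✗ (lhs fails at k=6 before rhs at j=7)
  i=7: ✗ (lhs fails at k=7 before rhs at j=8)
Positions where it holds: {5} → 1.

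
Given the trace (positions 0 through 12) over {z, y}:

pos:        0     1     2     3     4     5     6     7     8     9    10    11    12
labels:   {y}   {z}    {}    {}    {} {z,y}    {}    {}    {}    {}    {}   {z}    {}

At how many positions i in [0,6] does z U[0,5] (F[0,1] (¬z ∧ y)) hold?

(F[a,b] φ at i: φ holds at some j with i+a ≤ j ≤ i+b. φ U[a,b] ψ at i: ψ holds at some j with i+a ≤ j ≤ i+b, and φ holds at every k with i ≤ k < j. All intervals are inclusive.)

1

Evaluate at each i in [0,6]:
  i=0: ✓ (rhs at j=0)
  i=1: ✗ (no rhs in [1,6])
  i=2: ✗ (no rhs in [2,7])
  i=3: ✗ (no rhs in [3,8])
  i=4: ✗ (no rhs in [4,9])
  i=5: ✗ (no rhs in [5,10])
  i=6: ✗ (no rhs in [6,11])
Positions where it holds: {0} → 1.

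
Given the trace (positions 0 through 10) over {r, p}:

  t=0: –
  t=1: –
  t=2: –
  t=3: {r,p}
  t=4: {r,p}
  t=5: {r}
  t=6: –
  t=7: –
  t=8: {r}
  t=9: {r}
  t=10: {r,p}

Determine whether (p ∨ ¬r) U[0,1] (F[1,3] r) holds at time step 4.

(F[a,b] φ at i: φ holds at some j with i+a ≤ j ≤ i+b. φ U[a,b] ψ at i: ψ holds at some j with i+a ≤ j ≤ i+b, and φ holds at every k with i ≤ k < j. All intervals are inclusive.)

Need some j in [4,5] with F[1,3] r, and (p ∨ ¬r) at every k in [4,j-1].
  j=4: F[1,3] r holds; no prefix to check → satisfied.

Yes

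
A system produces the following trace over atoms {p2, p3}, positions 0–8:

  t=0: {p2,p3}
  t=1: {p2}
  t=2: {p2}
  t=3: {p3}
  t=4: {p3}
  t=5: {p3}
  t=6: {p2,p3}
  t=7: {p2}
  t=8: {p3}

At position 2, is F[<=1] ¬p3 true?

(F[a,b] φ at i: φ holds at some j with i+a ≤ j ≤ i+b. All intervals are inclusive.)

Check ¬p3 at each j in [2,3]:
  j=2: true
  j=3: false
Found at j=2 → formula holds.

Yes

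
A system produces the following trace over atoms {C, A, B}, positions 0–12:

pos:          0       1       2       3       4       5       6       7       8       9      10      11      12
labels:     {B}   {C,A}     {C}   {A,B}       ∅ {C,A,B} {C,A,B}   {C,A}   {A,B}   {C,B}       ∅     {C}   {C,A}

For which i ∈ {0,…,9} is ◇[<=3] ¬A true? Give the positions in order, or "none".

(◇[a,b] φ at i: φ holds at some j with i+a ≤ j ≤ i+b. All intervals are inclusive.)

Evaluate at each i in [0,9]:
  i=0: ✓ (witness j=0)
  i=1: ✓ (witness j=2)
  i=2: ✓ (witness j=2)
  i=3: ✓ (witness j=4)
  i=4: ✓ (witness j=4)
  i=5: ✗ (none in [5,8])
  i=6: ✓ (witness j=9)
  i=7: ✓ (witness j=9)
  i=8: ✓ (witness j=9)
  i=9: ✓ (witness j=9)

0, 1, 2, 3, 4, 6, 7, 8, 9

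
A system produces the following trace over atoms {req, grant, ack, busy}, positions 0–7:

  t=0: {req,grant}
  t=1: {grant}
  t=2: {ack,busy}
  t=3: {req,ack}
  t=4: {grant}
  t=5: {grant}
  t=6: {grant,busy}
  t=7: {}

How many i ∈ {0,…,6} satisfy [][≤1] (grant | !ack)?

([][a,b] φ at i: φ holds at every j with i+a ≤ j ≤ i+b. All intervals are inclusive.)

4

Evaluate at each i in [0,6]:
  i=0: ✓ (all of [0,1])
  i=1: ✗ (fails at j=2)
  i=2: ✗ (fails at j=2)
  i=3: ✗ (fails at j=3)
  i=4: ✓ (all of [4,5])
  i=5: ✓ (all of [5,6])
  i=6: ✓ (all of [6,7])
Positions where it holds: {0, 4, 5, 6} → 4.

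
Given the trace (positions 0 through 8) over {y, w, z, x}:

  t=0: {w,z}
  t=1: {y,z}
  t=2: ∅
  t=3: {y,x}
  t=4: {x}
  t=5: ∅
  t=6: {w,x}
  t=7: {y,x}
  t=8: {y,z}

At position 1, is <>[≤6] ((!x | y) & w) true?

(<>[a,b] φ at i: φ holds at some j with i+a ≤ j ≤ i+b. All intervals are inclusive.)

Check ((!x | y) & w) at each j in [1,7]:
  j=1: false
  j=2: false
  j=3: false
  j=4: false
  j=5: false
  j=6: false
  j=7: false
No position in the window satisfies it → formula fails.

False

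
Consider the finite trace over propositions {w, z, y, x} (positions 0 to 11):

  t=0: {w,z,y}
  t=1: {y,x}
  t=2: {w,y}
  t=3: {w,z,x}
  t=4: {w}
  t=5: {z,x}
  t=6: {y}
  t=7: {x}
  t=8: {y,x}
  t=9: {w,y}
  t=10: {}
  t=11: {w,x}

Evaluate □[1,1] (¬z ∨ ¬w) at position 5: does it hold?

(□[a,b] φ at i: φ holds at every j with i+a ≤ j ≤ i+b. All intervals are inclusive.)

Check (¬z ∨ ¬w) at every j in [6,6]:
  j=6: true
All positions satisfy it → formula holds.

Holds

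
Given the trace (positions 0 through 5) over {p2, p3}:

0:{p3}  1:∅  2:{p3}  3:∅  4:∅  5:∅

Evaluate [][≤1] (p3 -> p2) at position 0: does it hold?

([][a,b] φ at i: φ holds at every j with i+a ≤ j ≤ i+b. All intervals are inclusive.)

Check (p3 -> p2) at every j in [0,1]:
  j=0: antecedent true; consequent false → ✗
  j=1: antecedent false → ✓
Fails at j=0 → formula fails.

Does not hold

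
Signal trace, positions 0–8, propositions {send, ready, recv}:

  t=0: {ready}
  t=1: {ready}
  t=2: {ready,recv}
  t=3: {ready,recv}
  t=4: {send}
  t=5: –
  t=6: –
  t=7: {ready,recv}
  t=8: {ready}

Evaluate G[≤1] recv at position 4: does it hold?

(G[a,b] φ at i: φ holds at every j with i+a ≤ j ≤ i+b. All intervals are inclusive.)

No

Check recv at every j in [4,5]:
  j=4: false
  j=5: false
Fails at j=4 → formula fails.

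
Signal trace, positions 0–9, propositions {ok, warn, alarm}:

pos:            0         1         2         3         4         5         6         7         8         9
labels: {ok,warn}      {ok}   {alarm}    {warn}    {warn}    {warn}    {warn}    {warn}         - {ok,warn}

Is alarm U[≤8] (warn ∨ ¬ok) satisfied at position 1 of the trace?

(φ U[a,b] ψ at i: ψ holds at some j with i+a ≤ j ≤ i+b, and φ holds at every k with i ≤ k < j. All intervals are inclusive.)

Need some j in [1,9] with (warn ∨ ¬ok), and alarm at every k in [1,j-1].
  j=1: (warn ∨ ¬ok) false.
  j=2: (warn ∨ ¬ok) holds, but alarm fails at k=1 → not this j.
  j=3: (warn ∨ ¬ok) holds, but alarm fails at k=1 → not this j.
  j=4: (warn ∨ ¬ok) holds, but alarm fails at k=1 → not this j.
  j=5: (warn ∨ ¬ok) holds, but alarm fails at k=1 → not this j.
  j=6: (warn ∨ ¬ok) holds, but alarm fails at k=1 → not this j.
  j=7: (warn ∨ ¬ok) holds, but alarm fails at k=1 → not this j.
  j=8: (warn ∨ ¬ok) holds, but alarm fails at k=1 → not this j.
  j=9: (warn ∨ ¬ok) holds, but alarm fails at k=1 → not this j.
No j in the window works → until fails.

False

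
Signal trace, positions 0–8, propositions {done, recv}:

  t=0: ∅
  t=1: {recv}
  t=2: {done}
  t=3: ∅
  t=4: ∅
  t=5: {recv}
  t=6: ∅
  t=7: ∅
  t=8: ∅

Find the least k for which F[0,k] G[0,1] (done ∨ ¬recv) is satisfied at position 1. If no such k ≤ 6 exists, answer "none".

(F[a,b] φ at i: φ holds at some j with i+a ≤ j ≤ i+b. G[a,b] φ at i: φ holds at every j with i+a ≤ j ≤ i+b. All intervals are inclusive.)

1

Scan j = 1,2,… for G[0,1] (done ∨ ¬recv):
  j=1: fails
  j=2: holds
First hit at j=2, so smallest k = 2-1 = 1.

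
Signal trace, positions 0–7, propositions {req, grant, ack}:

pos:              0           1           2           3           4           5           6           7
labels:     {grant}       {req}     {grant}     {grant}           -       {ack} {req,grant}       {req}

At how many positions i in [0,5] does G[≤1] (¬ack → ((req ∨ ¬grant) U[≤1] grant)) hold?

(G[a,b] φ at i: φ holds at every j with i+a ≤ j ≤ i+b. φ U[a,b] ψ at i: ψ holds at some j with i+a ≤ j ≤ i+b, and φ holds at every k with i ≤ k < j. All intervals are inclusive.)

Evaluate at each i in [0,5]:
  i=0: ✓ (all of [0,1])
  i=1: ✓ (all of [1,2])
  i=2: ✓ (all of [2,3])
  i=3: ✗ (fails at j=4)
  i=4: ✗ (fails at j=4)
  i=5: ✓ (all of [5,6])
Positions where it holds: {0, 1, 2, 5} → 4.

4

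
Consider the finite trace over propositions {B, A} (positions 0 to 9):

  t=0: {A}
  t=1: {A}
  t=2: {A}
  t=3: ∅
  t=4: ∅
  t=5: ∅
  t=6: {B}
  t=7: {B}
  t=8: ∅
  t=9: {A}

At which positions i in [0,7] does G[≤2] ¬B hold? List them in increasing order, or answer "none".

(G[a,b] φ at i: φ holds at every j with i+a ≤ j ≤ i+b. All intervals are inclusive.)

0, 1, 2, 3

Evaluate at each i in [0,7]:
  i=0: ✓ (all of [0,2])
  i=1: ✓ (all of [1,3])
  i=2: ✓ (all of [2,4])
  i=3: ✓ (all of [3,5])
  i=4: ✗ (fails at j=6)
  i=5: ✗ (fails at j=6)
  i=6: ✗ (fails at j=6)
  i=7: ✗ (fails at j=7)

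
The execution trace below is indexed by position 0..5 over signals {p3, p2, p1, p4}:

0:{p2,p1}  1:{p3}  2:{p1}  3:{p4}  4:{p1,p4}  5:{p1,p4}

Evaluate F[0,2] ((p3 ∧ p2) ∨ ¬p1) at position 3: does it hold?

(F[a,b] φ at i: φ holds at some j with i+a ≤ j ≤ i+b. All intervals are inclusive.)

True

Check ((p3 ∧ p2) ∨ ¬p1) at each j in [3,5]:
  j=3: true
  j=4: false
  j=5: false
Found at j=3 → formula holds.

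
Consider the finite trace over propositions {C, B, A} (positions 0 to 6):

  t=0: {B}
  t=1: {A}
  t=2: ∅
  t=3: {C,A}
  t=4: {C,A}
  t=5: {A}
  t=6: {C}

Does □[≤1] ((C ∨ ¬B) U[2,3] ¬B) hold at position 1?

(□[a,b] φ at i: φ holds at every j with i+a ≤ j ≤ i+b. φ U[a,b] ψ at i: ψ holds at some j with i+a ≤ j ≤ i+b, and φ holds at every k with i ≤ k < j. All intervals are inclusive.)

Check ((C ∨ ¬B) U[2,3] ¬B) at every j in [1,2]:
  j=1: holds
  j=2: holds
All positions satisfy it → formula holds.

True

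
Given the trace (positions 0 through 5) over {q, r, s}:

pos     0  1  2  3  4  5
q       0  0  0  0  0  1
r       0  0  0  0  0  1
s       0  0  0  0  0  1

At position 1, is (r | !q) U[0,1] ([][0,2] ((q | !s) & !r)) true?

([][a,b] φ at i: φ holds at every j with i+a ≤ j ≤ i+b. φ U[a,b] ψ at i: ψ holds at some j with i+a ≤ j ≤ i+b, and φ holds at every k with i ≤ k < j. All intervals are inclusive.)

Holds

Need some j in [1,2] with [][0,2] ((q | !s) & !r), and (r | !q) at every k in [1,j-1].
  j=1: [][0,2] ((q | !s) & !r) holds; no prefix to check → satisfied.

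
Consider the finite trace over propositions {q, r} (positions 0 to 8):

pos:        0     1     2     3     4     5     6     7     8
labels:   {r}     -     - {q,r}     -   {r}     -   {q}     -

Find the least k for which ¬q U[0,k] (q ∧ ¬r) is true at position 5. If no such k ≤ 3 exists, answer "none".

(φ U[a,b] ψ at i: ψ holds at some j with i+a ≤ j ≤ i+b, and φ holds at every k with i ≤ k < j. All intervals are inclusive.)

Need earliest j ≥ 5 with (q ∧ ¬r), and ¬q at every k in [5,j-1].
  j=5: rhs fails.
  j=6: rhs fails.
  j=7: rhs holds; lhs holds on [5,6]. k = 2.

2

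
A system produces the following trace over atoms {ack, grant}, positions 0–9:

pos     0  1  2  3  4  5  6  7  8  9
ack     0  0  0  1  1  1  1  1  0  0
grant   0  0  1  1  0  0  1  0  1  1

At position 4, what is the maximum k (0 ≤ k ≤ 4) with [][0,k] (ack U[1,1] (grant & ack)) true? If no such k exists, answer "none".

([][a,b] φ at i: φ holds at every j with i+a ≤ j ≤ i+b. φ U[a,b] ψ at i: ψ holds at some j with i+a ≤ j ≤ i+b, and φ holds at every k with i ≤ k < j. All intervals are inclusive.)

none

(ack U[1,1] (grant & ack)) must hold from j=4 onward; find where it first fails.
  j=4: fails → no k works.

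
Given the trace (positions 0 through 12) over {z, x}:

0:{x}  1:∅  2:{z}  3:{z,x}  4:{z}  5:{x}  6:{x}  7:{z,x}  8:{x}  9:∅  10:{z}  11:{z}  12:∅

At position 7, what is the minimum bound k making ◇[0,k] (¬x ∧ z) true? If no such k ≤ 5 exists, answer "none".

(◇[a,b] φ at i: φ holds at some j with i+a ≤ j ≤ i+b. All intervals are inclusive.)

Scan j = 7,8,… for (¬x ∧ z):
  j=7: fails
  j=8: fails
  j=9: fails
  j=10: holds
First hit at j=10, so smallest k = 10-7 = 3.

3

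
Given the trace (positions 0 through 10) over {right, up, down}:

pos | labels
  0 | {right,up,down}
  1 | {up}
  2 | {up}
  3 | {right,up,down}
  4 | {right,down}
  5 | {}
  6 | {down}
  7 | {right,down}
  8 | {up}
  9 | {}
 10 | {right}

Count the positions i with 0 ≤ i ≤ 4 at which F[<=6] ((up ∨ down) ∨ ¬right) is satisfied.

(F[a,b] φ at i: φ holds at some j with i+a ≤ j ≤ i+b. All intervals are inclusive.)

Evaluate at each i in [0,4]:
  i=0: ✓ (witness j=0)
  i=1: ✓ (witness j=1)
  i=2: ✓ (witness j=2)
  i=3: ✓ (witness j=3)
  i=4: ✓ (witness j=4)
Positions where it holds: {0, 1, 2, 3, 4} → 5.

5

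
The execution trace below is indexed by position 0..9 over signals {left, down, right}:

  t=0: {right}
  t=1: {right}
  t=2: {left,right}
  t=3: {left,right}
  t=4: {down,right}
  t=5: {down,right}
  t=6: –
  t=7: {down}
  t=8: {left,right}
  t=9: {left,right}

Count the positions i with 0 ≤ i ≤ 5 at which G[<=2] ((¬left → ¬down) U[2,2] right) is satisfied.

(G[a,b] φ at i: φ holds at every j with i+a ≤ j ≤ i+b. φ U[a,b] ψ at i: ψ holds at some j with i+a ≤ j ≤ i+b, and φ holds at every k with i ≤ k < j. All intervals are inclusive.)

1

Evaluate at each i in [0,5]:
  i=0: ✓ (all of [0,2])
  i=1: ✗ (fails at j=3)
  i=2: ✗ (fails at j=3)
  i=3: ✗ (fails at j=3)
  i=4: ✗ (fails at j=4)
  i=5: ✗ (fails at j=5)
Positions where it holds: {0} → 1.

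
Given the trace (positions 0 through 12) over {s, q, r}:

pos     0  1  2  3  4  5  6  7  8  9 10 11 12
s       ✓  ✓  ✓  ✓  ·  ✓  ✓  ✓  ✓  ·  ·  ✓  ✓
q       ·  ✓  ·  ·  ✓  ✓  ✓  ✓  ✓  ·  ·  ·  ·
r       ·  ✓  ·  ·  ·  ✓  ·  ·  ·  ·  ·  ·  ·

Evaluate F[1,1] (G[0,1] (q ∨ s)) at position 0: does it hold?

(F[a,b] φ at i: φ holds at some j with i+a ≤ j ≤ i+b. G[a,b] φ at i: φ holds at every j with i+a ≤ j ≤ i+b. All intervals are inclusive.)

True

Check G[0,1] (q ∨ s) at each j in [1,1]:
  j=1: holds on [1,2]
Found at j=1 → formula holds.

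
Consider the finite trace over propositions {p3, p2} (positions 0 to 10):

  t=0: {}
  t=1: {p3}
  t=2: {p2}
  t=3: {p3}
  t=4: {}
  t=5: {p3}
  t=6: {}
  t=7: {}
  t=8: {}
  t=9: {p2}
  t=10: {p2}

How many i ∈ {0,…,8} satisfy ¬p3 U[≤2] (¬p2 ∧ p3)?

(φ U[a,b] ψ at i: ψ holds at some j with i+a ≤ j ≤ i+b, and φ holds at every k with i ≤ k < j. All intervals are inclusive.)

6

Evaluate at each i in [0,8]:
  i=0: ✓ (rhs at j=1; lhs holds on [0,0])
  i=1: ✓ (rhs at j=1)
  i=2: ✓ (rhs at j=3; lhs holds on [2,2])
  i=3: ✓ (rhs at j=3)
  i=4: ✓ (rhs at j=5; lhs holds on [4,4])
  i=5: ✓ (rhs at j=5)
  i=6: ✗ (no rhs in [6,8])
  i=7: ✗ (no rhs in [7,9])
  i=8: ✗ (no rhs in [8,10])
Positions where it holds: {0, 1, 2, 3, 4, 5} → 6.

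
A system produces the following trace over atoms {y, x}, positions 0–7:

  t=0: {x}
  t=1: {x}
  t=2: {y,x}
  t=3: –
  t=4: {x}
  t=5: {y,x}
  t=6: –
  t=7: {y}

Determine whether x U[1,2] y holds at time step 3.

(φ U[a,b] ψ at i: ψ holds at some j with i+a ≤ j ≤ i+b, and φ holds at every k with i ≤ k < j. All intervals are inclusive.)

Need some j in [4,5] with y, and x at every k in [3,j-1].
  j=4: y false.
  j=5: y holds, but x fails at k=3 → not this j.
No j in the window works → until fails.

No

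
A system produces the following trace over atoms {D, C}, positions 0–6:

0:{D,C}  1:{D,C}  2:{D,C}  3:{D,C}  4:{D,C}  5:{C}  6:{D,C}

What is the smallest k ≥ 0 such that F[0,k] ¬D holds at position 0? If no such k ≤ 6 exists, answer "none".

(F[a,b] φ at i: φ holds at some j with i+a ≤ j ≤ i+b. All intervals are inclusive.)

5

Scan j = 0,1,… for ¬D:
  j=0: fails
  j=1: fails
  j=2: fails
  j=3: fails
  j=4: fails
  j=5: holds
First hit at j=5, so smallest k = 5-0 = 5.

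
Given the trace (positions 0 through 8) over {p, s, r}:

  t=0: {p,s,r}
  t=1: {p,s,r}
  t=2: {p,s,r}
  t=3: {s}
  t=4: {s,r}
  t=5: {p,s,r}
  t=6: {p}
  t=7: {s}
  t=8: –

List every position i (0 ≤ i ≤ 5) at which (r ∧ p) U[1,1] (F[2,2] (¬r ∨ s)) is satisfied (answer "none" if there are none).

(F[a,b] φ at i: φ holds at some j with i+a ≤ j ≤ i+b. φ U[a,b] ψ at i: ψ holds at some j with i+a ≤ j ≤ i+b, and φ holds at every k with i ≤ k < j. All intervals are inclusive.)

Evaluate at each i in [0,5]:
  i=0: ✓ (rhs at j=1; lhs holds on [0,0])
  i=1: ✓ (rhs at j=2; lhs holds on [1,1])
  i=2: ✓ (rhs at j=3; lhs holds on [2,2])
  i=3: ✗ (lhs fails at k=3 before rhs at j=4)
  i=4: ✗ (lhs fails at k=4 before rhs at j=5)
  i=5: ✓ (rhs at j=6; lhs holds on [5,5])

0, 1, 2, 5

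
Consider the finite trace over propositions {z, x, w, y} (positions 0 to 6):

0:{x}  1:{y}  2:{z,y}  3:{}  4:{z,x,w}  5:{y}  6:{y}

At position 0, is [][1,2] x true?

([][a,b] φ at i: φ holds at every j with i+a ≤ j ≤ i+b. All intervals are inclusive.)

Check x at every j in [1,2]:
  j=1: false
  j=2: false
Fails at j=1 → formula fails.

False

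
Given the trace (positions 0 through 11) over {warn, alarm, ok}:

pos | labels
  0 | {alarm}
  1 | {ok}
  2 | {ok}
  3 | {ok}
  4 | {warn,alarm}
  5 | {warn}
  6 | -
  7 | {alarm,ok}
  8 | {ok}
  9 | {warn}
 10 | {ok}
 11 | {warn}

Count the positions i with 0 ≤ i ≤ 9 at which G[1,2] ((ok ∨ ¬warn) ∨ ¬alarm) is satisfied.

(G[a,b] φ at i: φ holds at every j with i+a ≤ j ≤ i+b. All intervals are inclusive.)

Evaluate at each i in [0,9]:
  i=0: ✓ (all of [1,2])
  i=1: ✓ (all of [2,3])
  i=2: ✗ (fails at j=4)
  i=3: ✗ (fails at j=4)
  i=4: ✓ (all of [5,6])
  i=5: ✓ (all of [6,7])
  i=6: ✓ (all of [7,8])
  i=7: ✓ (all of [8,9])
  i=8: ✓ (all of [9,10])
  i=9: ✓ (all of [10,11])
Positions where it holds: {0, 1, 4, 5, 6, 7, 8, 9} → 8.

8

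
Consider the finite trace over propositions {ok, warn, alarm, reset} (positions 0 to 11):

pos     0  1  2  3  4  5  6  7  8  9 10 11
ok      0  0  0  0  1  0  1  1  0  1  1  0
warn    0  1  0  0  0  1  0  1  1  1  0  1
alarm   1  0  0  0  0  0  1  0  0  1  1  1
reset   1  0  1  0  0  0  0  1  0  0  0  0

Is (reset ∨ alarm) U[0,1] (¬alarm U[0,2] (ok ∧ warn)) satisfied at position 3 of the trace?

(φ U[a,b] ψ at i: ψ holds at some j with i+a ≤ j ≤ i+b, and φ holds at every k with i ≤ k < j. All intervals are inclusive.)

False

Need some j in [3,4] with (¬alarm U[0,2] (ok ∧ warn)), and (reset ∨ alarm) at every k in [3,j-1].
  j=3: (¬alarm U[0,2] (ok ∧ warn)) — fails.
  j=4: (¬alarm U[0,2] (ok ∧ warn)) — fails.
No j in the window works → until fails.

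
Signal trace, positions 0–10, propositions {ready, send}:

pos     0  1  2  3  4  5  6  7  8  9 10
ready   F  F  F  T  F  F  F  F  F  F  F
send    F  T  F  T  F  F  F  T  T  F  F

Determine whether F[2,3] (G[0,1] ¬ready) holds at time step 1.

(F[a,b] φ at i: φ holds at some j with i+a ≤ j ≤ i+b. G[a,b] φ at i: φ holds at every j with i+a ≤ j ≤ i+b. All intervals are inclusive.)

Check G[0,1] ¬ready at each j in [3,4]:
  j=3: fails at 3
  j=4: holds on [4,5]
Found at j=4 → formula holds.

Yes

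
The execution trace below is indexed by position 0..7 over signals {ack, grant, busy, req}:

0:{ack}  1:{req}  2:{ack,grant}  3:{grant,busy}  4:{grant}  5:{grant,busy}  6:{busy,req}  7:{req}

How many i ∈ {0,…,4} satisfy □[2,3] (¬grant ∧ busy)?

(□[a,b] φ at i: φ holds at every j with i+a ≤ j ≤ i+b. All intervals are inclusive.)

Evaluate at each i in [0,4]:
  i=0: ✗ (fails at j=2)
  i=1: ✗ (fails at j=3)
  i=2: ✗ (fails at j=4)
  i=3: ✗ (fails at j=5)
  i=4: ✗ (fails at j=7)
Positions where it holds: {} → 0.

0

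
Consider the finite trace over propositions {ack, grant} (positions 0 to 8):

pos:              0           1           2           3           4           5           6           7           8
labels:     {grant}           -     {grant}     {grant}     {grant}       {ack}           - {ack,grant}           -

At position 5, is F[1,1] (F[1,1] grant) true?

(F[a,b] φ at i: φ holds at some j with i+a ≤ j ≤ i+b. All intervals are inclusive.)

Check F[1,1] grant at each j in [6,6]:
  j=6: holds (witness at 7)
Found at j=6 → formula holds.

True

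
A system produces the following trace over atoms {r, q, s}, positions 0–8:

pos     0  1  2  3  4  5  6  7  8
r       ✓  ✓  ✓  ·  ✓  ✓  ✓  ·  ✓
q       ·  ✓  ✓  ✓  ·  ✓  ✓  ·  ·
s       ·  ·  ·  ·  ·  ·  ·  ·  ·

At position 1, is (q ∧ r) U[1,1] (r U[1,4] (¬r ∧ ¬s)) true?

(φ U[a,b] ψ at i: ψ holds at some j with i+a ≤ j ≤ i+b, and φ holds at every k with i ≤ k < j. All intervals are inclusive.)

Need some j in [2,2] with (r U[1,4] (¬r ∧ ¬s)), and (q ∧ r) at every k in [1,j-1].
  j=2: (r U[1,4] (¬r ∧ ¬s)) holds; (q ∧ r) holds at every k in [1,1] → satisfied.

Holds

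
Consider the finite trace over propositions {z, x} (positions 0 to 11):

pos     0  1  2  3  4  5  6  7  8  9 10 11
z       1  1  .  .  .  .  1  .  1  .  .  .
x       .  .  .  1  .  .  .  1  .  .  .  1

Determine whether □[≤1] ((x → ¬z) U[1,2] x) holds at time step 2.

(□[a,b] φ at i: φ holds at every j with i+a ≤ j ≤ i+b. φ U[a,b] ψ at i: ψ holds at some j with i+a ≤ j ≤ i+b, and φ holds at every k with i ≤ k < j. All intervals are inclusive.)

Check ((x → ¬z) U[1,2] x) at every j in [2,3]:
  j=2: holds
  j=3: fails
Fails at j=3 → formula fails.

Does not hold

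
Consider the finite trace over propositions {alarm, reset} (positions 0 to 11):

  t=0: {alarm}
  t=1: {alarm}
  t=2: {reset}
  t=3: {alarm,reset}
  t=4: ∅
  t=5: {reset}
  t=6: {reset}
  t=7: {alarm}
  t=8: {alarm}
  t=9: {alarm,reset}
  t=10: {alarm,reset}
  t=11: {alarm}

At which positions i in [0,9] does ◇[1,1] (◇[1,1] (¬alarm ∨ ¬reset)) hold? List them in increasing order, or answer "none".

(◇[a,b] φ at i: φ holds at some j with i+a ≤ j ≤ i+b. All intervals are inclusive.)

Evaluate at each i in [0,9]:
  i=0: ✓ (witness j=1)
  i=1: ✗ (none in [2,2])
  i=2: ✓ (witness j=3)
  i=3: ✓ (witness j=4)
  i=4: ✓ (witness j=5)
  i=5: ✓ (witness j=6)
  i=6: ✓ (witness j=7)
  i=7: ✗ (none in [8,8])
  i=8: ✗ (none in [9,9])
  i=9: ✓ (witness j=10)

0, 2, 3, 4, 5, 6, 9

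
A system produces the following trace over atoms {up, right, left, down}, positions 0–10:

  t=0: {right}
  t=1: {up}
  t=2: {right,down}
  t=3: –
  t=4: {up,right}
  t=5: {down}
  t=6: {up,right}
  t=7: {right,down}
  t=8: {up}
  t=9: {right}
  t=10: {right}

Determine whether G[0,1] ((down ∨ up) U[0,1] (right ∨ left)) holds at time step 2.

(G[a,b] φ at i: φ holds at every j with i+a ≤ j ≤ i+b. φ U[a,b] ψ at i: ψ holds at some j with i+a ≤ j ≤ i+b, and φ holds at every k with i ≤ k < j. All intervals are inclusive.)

Check ((down ∨ up) U[0,1] (right ∨ left)) at every j in [2,3]:
  j=2: holds
  j=3: fails
Fails at j=3 → formula fails.

No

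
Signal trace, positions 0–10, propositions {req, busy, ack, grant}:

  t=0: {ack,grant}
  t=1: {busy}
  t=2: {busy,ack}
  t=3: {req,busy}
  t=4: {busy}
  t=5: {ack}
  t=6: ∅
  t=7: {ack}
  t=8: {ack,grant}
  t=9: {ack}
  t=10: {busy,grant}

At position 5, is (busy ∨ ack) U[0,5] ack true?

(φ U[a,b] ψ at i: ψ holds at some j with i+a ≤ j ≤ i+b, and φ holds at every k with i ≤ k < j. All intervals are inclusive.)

Need some j in [5,10] with ack, and (busy ∨ ack) at every k in [5,j-1].
  j=5: ack holds; no prefix to check → satisfied.

Yes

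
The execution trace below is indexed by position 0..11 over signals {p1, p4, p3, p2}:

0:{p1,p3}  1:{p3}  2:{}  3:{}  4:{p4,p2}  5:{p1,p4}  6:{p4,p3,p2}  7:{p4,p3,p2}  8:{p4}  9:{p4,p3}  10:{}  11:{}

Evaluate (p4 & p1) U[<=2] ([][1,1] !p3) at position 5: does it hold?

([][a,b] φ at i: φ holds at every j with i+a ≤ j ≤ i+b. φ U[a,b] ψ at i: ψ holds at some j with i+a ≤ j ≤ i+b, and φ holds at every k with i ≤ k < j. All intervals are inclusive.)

Need some j in [5,7] with [][1,1] !p3, and (p4 & p1) at every k in [5,j-1].
  j=5: [][1,1] !p3 — fails at 6.
  j=6: [][1,1] !p3 — fails at 7.
  j=7: [][1,1] !p3 holds, but (p4 & p1) fails at k=6 → not this j.
No j in the window works → until fails.

False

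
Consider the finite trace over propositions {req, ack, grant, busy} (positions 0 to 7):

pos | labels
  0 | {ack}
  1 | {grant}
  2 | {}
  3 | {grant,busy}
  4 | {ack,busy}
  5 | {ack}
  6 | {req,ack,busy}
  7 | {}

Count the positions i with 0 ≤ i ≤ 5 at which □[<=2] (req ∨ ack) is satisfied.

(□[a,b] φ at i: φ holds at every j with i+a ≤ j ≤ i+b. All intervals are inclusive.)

1

Evaluate at each i in [0,5]:
  i=0: ✗ (fails at j=1)
  i=1: ✗ (fails at j=1)
  i=2: ✗ (fails at j=2)
  i=3: ✗ (fails at j=3)
  i=4: ✓ (all of [4,6])
  i=5: ✗ (fails at j=7)
Positions where it holds: {4} → 1.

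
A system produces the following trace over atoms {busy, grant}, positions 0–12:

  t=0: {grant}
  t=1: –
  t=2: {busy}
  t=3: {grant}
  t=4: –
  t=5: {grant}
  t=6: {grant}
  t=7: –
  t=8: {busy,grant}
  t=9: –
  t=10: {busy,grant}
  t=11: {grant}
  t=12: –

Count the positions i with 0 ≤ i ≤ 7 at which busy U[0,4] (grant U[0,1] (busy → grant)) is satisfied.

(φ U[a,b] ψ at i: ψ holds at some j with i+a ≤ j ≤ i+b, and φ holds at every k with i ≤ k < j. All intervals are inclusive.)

Evaluate at each i in [0,7]:
  i=0: ✓ (rhs at j=0)
  i=1: ✓ (rhs at j=1)
  i=2: ✓ (rhs at j=3; lhs holds on [2,2])
  i=3: ✓ (rhs at j=3)
  i=4: ✓ (rhs at j=4)
  i=5: ✓ (rhs at j=5)
  i=6: ✓ (rhs at j=6)
  i=7: ✓ (rhs at j=7)
Positions where it holds: {0, 1, 2, 3, 4, 5, 6, 7} → 8.

8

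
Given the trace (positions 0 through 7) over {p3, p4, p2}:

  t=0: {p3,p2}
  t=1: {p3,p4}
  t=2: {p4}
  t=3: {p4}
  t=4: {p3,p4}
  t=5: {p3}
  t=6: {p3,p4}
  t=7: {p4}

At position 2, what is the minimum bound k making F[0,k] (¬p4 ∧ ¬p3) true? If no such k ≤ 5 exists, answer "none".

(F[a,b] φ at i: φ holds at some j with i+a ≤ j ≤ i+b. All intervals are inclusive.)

none

Scan j = 2,3,… for (¬p4 ∧ ¬p3):
  j=2: fails
  j=3: fails
  j=4: fails
  j=5: fails
  j=6: fails
  j=7: fails
No j in [2,7] satisfies it → none.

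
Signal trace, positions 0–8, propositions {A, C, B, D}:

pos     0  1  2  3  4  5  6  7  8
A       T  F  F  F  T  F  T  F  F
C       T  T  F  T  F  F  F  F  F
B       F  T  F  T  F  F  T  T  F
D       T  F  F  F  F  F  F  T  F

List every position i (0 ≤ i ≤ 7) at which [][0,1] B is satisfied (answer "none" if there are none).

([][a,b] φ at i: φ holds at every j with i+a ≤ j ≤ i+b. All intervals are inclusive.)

6

Evaluate at each i in [0,7]:
  i=0: ✗ (fails at j=0)
  i=1: ✗ (fails at j=2)
  i=2: ✗ (fails at j=2)
  i=3: ✗ (fails at j=4)
  i=4: ✗ (fails at j=4)
  i=5: ✗ (fails at j=5)
  i=6: ✓ (all of [6,7])
  i=7: ✗ (fails at j=8)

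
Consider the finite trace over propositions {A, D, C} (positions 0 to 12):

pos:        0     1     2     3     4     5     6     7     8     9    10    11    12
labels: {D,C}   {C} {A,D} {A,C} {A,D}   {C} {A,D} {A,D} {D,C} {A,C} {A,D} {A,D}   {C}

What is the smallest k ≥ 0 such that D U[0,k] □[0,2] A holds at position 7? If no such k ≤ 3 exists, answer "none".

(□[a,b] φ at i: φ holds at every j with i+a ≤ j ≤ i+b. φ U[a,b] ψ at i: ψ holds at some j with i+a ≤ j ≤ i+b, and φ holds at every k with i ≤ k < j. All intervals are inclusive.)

Need earliest j ≥ 7 with □[0,2] A, and D at every k in [7,j-1].
  j=7: rhs fails.
  j=8: rhs fails.
  j=9: rhs holds; lhs holds on [7,8]. k = 2.

2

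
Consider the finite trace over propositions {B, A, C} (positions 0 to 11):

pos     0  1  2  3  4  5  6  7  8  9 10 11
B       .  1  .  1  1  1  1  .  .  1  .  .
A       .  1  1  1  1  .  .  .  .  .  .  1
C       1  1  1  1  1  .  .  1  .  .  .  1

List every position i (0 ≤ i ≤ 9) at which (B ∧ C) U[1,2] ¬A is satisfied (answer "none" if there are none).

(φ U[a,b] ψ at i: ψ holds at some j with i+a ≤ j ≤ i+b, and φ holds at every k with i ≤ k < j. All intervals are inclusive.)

Evaluate at each i in [0,9]:
  i=0: ✗ (no rhs in [1,2])
  i=1: ✗ (no rhs in [2,3])
  i=2: ✗ (no rhs in [3,4])
  i=3: ✓ (rhs at j=5; lhs holds on [3,4])
  i=4: ✓ (rhs at j=5; lhs holds on [4,4])
  i=5: ✗ (lhs fails at k=5 before rhs at j=6)
  i=6: ✗ (lhs fails at k=6 before rhs at j=7)
  i=7: ✗ (lhs fails at k=7 before rhs at j=8)
  i=8: ✗ (lhs fails at k=8 before rhs at j=9)
  i=9: ✗ (lhs fails at k=9 before rhs at j=10)

3, 4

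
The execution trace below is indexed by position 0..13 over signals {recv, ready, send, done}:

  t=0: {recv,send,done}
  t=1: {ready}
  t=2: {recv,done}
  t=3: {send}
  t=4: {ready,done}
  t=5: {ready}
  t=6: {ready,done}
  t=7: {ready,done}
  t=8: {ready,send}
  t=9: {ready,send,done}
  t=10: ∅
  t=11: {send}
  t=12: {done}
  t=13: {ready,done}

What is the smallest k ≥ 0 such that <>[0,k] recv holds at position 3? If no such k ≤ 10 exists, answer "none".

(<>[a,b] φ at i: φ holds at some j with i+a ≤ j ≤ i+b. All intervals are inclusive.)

Scan j = 3,4,… for recv:
  j=3: fails
  j=4: fails
  j=5: fails
  j=6: fails
  j=7: fails
  j=8: fails
  j=9: fails
  j=10: fails
  j=11: fails
  j=12: fails
  j=13: fails
No j in [3,13] satisfies it → none.

none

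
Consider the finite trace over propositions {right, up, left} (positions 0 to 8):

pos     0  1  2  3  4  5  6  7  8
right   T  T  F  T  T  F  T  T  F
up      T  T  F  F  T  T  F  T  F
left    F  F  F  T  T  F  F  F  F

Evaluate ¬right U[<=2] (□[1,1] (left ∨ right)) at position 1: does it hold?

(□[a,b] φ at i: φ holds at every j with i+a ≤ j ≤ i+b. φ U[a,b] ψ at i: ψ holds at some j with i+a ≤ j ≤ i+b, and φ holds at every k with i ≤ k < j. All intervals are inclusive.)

False

Need some j in [1,3] with □[1,1] (left ∨ right), and ¬right at every k in [1,j-1].
  j=1: □[1,1] (left ∨ right) — fails at 2.
  j=2: □[1,1] (left ∨ right) holds, but ¬right fails at k=1 → not this j.
  j=3: □[1,1] (left ∨ right) holds, but ¬right fails at k=1 → not this j.
No j in the window works → until fails.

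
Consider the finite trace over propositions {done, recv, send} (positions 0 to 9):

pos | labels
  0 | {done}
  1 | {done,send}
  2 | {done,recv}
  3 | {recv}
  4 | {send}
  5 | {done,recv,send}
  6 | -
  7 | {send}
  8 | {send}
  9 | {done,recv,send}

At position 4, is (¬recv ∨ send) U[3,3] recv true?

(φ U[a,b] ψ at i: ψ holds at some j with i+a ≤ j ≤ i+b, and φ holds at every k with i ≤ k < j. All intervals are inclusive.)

Need some j in [7,7] with recv, and (¬recv ∨ send) at every k in [4,j-1].
  j=7: recv false.
No j in the window works → until fails.

Does not hold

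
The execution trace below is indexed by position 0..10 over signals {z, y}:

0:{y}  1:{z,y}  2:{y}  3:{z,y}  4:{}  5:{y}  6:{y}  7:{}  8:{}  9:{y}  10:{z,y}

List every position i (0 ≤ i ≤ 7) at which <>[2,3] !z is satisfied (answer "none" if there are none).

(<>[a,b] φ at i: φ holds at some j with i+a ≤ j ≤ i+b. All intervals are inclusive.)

0, 1, 2, 3, 4, 5, 6, 7

Evaluate at each i in [0,7]:
  i=0: ✓ (witness j=2)
  i=1: ✓ (witness j=4)
  i=2: ✓ (witness j=4)
  i=3: ✓ (witness j=5)
  i=4: ✓ (witness j=6)
  i=5: ✓ (witness j=7)
  i=6: ✓ (witness j=8)
  i=7: ✓ (witness j=9)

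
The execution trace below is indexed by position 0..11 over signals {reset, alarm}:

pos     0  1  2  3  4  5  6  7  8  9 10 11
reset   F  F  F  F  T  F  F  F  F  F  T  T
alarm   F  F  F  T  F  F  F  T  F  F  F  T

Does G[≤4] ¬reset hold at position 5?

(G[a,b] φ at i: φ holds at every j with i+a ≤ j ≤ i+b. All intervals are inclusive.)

True

Check ¬reset at every j in [5,9]:
  j=5: true
  j=6: true
  j=7: true
  j=8: true
  j=9: true
All positions satisfy it → formula holds.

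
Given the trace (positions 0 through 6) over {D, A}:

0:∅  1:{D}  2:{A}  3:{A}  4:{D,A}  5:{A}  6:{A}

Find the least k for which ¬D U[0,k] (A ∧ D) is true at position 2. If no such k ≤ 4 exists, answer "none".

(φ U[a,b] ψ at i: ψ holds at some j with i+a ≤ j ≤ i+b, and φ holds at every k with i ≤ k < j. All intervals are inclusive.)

2

Need earliest j ≥ 2 with (A ∧ D), and ¬D at every k in [2,j-1].
  j=2: rhs fails.
  j=3: rhs fails.
  j=4: rhs holds; lhs holds on [2,3]. k = 2.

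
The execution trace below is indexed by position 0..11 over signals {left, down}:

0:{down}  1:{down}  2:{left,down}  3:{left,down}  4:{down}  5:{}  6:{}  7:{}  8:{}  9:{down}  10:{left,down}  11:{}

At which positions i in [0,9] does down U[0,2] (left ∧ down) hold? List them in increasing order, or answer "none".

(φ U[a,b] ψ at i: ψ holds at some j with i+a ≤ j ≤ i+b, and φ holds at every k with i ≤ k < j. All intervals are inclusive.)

0, 1, 2, 3, 9

Evaluate at each i in [0,9]:
  i=0: ✓ (rhs at j=2; lhs holds on [0,1])
  i=1: ✓ (rhs at j=2; lhs holds on [1,1])
  i=2: ✓ (rhs at j=2)
  i=3: ✓ (rhs at j=3)
  i=4: ✗ (no rhs in [4,6])
  i=5: ✗ (no rhs in [5,7])
  i=6: ✗ (no rhs in [6,8])
  i=7: ✗ (no rhs in [7,9])
  i=8: ✗ (lhs fails at k=8 before rhs at j=10)
  i=9: ✓ (rhs at j=10; lhs holds on [9,9])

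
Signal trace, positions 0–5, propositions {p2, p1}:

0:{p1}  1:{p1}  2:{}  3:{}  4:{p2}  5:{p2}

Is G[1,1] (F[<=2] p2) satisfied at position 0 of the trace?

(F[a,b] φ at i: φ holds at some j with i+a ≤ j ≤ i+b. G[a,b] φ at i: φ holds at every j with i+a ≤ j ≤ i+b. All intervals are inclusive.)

Does not hold

Check F[<=2] p2 at every j in [1,1]:
  j=1: fails (none in [1,3])
Fails at j=1 → formula fails.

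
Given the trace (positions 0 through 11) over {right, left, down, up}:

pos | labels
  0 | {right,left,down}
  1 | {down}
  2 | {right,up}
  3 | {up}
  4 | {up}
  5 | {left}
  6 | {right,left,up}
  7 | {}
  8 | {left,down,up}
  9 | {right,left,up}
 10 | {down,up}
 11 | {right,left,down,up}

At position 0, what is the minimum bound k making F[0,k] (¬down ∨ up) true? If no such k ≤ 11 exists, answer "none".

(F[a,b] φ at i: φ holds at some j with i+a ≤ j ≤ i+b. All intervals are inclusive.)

Scan j = 0,1,… for (¬down ∨ up):
  j=0: fails
  j=1: fails
  j=2: holds
First hit at j=2, so smallest k = 2-0 = 2.

2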